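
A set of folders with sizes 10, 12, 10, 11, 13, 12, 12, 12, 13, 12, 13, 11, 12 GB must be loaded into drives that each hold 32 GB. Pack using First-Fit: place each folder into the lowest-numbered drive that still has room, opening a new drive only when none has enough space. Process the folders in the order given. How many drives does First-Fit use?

10 GB → drive 1 (remaining 22 GB)
12 GB → drive 1 (remaining 10 GB)
10 GB → drive 1 (remaining 0 GB)
11 GB → drive 2 (remaining 21 GB)
13 GB → drive 2 (remaining 8 GB)
12 GB → drive 3 (remaining 20 GB)
12 GB → drive 3 (remaining 8 GB)
12 GB → drive 4 (remaining 20 GB)
13 GB → drive 4 (remaining 7 GB)
12 GB → drive 5 (remaining 20 GB)
13 GB → drive 5 (remaining 7 GB)
11 GB → drive 6 (remaining 21 GB)
12 GB → drive 6 (remaining 9 GB)

6 drives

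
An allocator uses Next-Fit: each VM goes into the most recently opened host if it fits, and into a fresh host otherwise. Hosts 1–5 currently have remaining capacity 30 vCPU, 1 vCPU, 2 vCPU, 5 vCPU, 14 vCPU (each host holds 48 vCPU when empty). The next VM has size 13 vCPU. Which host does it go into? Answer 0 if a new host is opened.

Next-Fit only looks at host 5, which has 14 vCPU free.
13 vCPU fits there.

5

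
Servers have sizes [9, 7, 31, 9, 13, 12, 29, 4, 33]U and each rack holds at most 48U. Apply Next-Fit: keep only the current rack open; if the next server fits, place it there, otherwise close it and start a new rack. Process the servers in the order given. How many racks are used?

rack 1: place 9U, 39U left
rack 1: place 7U, 32U left
rack 1: place 31U, 1U left
rack 2: place 9U, 39U left
rack 2: place 13U, 26U left
rack 2: place 12U, 14U left
rack 3: place 29U, 19U left
rack 3: place 4U, 15U left
rack 4: place 33U, 15U left
Final racks: [9,7,31] [9,13,12] [29,4] [33].

4 racks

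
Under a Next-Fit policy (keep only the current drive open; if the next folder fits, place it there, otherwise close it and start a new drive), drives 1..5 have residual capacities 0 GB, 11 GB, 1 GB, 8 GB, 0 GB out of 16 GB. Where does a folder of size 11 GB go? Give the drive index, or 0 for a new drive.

Next-Fit only looks at drive 5, which has 0 GB free.
11 GB does not fit, so a new drive is opened.

0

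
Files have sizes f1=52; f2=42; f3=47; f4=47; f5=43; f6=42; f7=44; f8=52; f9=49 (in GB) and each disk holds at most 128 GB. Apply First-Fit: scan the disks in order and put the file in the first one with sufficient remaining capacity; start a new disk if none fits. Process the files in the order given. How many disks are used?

5

Put f1 (52 GB) in disk 1; 76 GB remain.
Put f2 (42 GB) in disk 1; 34 GB remain.
Put f3 (47 GB) in disk 2; 81 GB remain.
Put f4 (47 GB) in disk 2; 34 GB remain.
Put f5 (43 GB) in disk 3; 85 GB remain.
Put f6 (42 GB) in disk 3; 43 GB remain.
Put f7 (44 GB) in disk 4; 84 GB remain.
Put f8 (52 GB) in disk 4; 32 GB remain.
Put f9 (49 GB) in disk 5; 79 GB remain.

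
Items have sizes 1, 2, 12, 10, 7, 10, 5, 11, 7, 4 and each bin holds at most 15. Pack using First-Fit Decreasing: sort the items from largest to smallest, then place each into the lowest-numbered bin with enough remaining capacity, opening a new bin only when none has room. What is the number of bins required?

5

Sorted descending: 12, 11, 10, 10, 7, 7, 5, 4, 2, 1.
Put 12 in bin 1; 3 remain.
Put 11 in bin 2; 4 remain.
Put 10 in bin 3; 5 remain.
Put 10 in bin 4; 5 remain.
Put 7 in bin 5; 8 remain.
Put 7 in bin 5; 1 remain.
Put 5 in bin 3; 0 remain.
Put 4 in bin 2; 0 remain.
Put 2 in bin 1; 1 remain.
Put 1 in bin 1; 0 remain.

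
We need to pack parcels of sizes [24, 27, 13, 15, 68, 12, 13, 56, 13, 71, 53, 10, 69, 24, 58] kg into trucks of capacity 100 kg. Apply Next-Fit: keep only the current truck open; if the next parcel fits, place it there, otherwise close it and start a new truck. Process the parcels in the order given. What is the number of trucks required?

7 trucks

24 kg → truck 1 (remaining 76 kg)
27 kg → truck 1 (remaining 49 kg)
13 kg → truck 1 (remaining 36 kg)
15 kg → truck 1 (remaining 21 kg)
68 kg → truck 2 (remaining 32 kg)
12 kg → truck 2 (remaining 20 kg)
13 kg → truck 2 (remaining 7 kg)
56 kg → truck 3 (remaining 44 kg)
13 kg → truck 3 (remaining 31 kg)
71 kg → truck 4 (remaining 29 kg)
53 kg → truck 5 (remaining 47 kg)
10 kg → truck 5 (remaining 37 kg)
69 kg → truck 6 (remaining 31 kg)
24 kg → truck 6 (remaining 7 kg)
58 kg → truck 7 (remaining 42 kg)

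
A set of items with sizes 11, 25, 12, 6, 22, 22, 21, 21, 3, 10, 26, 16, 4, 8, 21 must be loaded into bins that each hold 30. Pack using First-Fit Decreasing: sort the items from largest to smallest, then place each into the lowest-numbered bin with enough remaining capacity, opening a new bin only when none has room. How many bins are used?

9

Sorted descending: 26, 25, 22, 22, 21, 21, 21, 16, 12, 11, 10, 8, 6, 4, 3.
bin 1: place 26, 4 left
bin 2: place 25, 5 left
bin 3: place 22, 8 left
bin 4: place 22, 8 left
bin 5: place 21, 9 left
bin 6: place 21, 9 left
bin 7: place 21, 9 left
bin 8: place 16, 14 left
bin 8: place 12, 2 left
bin 9: place 11, 19 left
bin 9: place 10, 9 left
bin 3: place 8, 0 left
bin 4: place 6, 2 left
bin 1: place 4, 0 left
bin 2: place 3, 2 left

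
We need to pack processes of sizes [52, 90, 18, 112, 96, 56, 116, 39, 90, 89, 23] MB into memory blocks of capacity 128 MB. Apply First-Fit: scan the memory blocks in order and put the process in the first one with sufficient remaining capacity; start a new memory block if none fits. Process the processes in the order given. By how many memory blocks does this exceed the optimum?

0

First-Fit: [52,18,56] [90,23] [112] [96] [116] [39,89] [90] → 7 memory blocks.
Total size 781 MB; any packing needs at least ⌈781/128⌉ = 7 memory blocks.
So 7 is already optimal.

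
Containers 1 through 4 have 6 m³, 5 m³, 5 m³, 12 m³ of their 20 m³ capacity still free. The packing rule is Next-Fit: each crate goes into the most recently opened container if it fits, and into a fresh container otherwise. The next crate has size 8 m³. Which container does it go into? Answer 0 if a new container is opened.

4

Next-Fit only looks at container 4, which has 12 m³ free.
8 m³ fits there.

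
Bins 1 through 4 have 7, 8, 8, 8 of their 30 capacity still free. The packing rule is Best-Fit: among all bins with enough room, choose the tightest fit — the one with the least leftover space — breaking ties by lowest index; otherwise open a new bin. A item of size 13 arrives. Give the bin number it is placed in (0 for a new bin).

0

No bin has ≥ 13 free, so a new bin is opened.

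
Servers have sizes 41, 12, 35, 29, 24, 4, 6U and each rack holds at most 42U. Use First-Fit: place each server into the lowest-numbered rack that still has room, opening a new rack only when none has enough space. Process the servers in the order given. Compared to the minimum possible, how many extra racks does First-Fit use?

First-Fit: [41] [12,29] [35,4] [24,6] → 4 racks.
Total size 151U; any packing needs at least ⌈151/42⌉ = 4 racks.
So 4 is already optimal.

0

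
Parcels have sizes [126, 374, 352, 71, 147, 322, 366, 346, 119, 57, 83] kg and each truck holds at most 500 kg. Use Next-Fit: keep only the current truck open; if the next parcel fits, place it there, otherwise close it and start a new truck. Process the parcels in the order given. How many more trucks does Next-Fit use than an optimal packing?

Next-Fit: [126,374] [352,71] [147,322] [366] [346,119] [57,83] → 6 trucks.
Total size 2363 kg; any packing needs at least ⌈2363/500⌉ = 5 trucks.
An optimal packing achieves that bound: [374,126] [366,119] [352,147] [346,83,71] [322,57] → 5 trucks.
Excess: 6 − 5 = 1.

1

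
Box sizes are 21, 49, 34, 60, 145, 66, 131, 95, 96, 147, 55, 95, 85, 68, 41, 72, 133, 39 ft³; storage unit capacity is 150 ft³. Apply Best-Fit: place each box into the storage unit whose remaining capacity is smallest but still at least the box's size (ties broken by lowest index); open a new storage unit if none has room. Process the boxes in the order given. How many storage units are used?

storage unit 1: place 21 ft³, 129 ft³ left
storage unit 1: place 49 ft³, 80 ft³ left
storage unit 1: place 34 ft³, 46 ft³ left
storage unit 2: place 60 ft³, 90 ft³ left
storage unit 3: place 145 ft³, 5 ft³ left
storage unit 2: place 66 ft³, 24 ft³ left
storage unit 4: place 131 ft³, 19 ft³ left
storage unit 5: place 95 ft³, 55 ft³ left
storage unit 6: place 96 ft³, 54 ft³ left
storage unit 7: place 147 ft³, 3 ft³ left
storage unit 5: place 55 ft³, 0 ft³ left
storage unit 8: place 95 ft³, 55 ft³ left
storage unit 9: place 85 ft³, 65 ft³ left
storage unit 10: place 68 ft³, 82 ft³ left
storage unit 1: place 41 ft³, 5 ft³ left
storage unit 10: place 72 ft³, 10 ft³ left
storage unit 11: place 133 ft³, 17 ft³ left
storage unit 6: place 39 ft³, 15 ft³ left

11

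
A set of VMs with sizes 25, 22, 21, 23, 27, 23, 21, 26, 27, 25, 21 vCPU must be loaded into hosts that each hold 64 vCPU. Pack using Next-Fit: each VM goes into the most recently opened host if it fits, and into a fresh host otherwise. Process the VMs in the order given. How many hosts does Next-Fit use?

25 vCPU → host 1 (remaining 39 vCPU)
22 vCPU → host 1 (remaining 17 vCPU)
21 vCPU → host 2 (remaining 43 vCPU)
23 vCPU → host 2 (remaining 20 vCPU)
27 vCPU → host 3 (remaining 37 vCPU)
23 vCPU → host 3 (remaining 14 vCPU)
21 vCPU → host 4 (remaining 43 vCPU)
26 vCPU → host 4 (remaining 17 vCPU)
27 vCPU → host 5 (remaining 37 vCPU)
25 vCPU → host 5 (remaining 12 vCPU)
21 vCPU → host 6 (remaining 43 vCPU)
Final hosts: [25,22] [21,23] [27,23] [21,26] [27,25] [21].

6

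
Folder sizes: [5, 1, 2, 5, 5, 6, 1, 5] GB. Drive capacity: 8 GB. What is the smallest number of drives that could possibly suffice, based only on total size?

Total size = 5 + 1 + 2 + 5 + 5 + 6 + 1 + 5 = 30 GB.
⌈30 / 8⌉ = 4.

4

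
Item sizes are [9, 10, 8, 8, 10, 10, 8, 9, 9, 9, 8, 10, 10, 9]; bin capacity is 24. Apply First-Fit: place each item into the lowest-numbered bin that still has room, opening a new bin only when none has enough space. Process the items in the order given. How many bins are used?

bin 1: place 9, 15 left
bin 1: place 10, 5 left
bin 2: place 8, 16 left
bin 2: place 8, 8 left
bin 3: place 10, 14 left
bin 3: place 10, 4 left
bin 2: place 8, 0 left
bin 4: place 9, 15 left
bin 4: place 9, 6 left
bin 5: place 9, 15 left
bin 5: place 8, 7 left
bin 6: place 10, 14 left
bin 6: place 10, 4 left
bin 7: place 9, 15 left

7 bins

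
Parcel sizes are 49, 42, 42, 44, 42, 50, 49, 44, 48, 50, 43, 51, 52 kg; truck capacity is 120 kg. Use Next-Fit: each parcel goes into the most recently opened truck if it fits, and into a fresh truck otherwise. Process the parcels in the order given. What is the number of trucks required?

49 kg → truck 1 (remaining 71 kg)
42 kg → truck 1 (remaining 29 kg)
42 kg → truck 2 (remaining 78 kg)
44 kg → truck 2 (remaining 34 kg)
42 kg → truck 3 (remaining 78 kg)
50 kg → truck 3 (remaining 28 kg)
49 kg → truck 4 (remaining 71 kg)
44 kg → truck 4 (remaining 27 kg)
48 kg → truck 5 (remaining 72 kg)
50 kg → truck 5 (remaining 22 kg)
43 kg → truck 6 (remaining 77 kg)
51 kg → truck 6 (remaining 26 kg)
52 kg → truck 7 (remaining 68 kg)

7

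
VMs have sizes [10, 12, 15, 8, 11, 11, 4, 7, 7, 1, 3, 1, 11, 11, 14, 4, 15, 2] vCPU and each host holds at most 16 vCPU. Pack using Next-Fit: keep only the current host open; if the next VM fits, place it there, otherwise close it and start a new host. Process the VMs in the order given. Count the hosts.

Put 10 vCPU in host 1; 6 vCPU remain.
Put 12 vCPU in host 2; 4 vCPU remain.
Put 15 vCPU in host 3; 1 vCPU remain.
Put 8 vCPU in host 4; 8 vCPU remain.
Put 11 vCPU in host 5; 5 vCPU remain.
Put 11 vCPU in host 6; 5 vCPU remain.
Put 4 vCPU in host 6; 1 vCPU remain.
Put 7 vCPU in host 7; 9 vCPU remain.
Put 7 vCPU in host 7; 2 vCPU remain.
Put 1 vCPU in host 7; 1 vCPU remain.
Put 3 vCPU in host 8; 13 vCPU remain.
Put 1 vCPU in host 8; 12 vCPU remain.
Put 11 vCPU in host 8; 1 vCPU remain.
Put 11 vCPU in host 9; 5 vCPU remain.
Put 14 vCPU in host 10; 2 vCPU remain.
Put 4 vCPU in host 11; 12 vCPU remain.
Put 15 vCPU in host 12; 1 vCPU remain.
Put 2 vCPU in host 13; 14 vCPU remain.
Final hosts: [10] [12] [15] [8] [11] [11,4] [7,7,1] [3,1,11] [11] [14] [4] [15] [2].

13 hosts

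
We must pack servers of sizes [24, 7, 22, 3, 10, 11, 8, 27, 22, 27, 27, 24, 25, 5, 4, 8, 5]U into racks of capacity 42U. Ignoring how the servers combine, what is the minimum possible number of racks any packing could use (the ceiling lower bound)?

7

Total size = 24 + 7 + 22 + 3 + 10 + 11 + 8 + 27 + 22 + 27 + 27 + 24 + 25 + 5 + 4 + 8 + 5 = 259U.
⌈259 / 42⌉ = 7.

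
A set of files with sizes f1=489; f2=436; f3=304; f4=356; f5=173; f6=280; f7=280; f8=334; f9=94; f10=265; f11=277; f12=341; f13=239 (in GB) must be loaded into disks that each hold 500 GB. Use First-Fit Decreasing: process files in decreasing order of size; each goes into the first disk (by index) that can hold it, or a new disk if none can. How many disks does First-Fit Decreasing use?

11 disks

Sorted descending: 489, 436, 356, 341, 334, 304, 280, 280, 277, 265, 239, 173, 94.
Put 489 GB in disk 1; 11 GB remain.
Put 436 GB in disk 2; 64 GB remain.
Put 356 GB in disk 3; 144 GB remain.
Put 341 GB in disk 4; 159 GB remain.
Put 334 GB in disk 5; 166 GB remain.
Put 304 GB in disk 6; 196 GB remain.
Put 280 GB in disk 7; 220 GB remain.
Put 280 GB in disk 8; 220 GB remain.
Put 277 GB in disk 9; 223 GB remain.
Put 265 GB in disk 10; 235 GB remain.
Put 239 GB in disk 11; 261 GB remain.
Put 173 GB in disk 6; 23 GB remain.
Put 94 GB in disk 3; 50 GB remain.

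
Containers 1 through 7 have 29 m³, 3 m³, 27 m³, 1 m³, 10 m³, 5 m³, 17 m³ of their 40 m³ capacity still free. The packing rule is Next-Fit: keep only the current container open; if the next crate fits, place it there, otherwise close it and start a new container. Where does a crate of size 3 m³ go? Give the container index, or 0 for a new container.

7

Next-Fit only looks at container 7, which has 17 m³ free.
3 m³ fits there.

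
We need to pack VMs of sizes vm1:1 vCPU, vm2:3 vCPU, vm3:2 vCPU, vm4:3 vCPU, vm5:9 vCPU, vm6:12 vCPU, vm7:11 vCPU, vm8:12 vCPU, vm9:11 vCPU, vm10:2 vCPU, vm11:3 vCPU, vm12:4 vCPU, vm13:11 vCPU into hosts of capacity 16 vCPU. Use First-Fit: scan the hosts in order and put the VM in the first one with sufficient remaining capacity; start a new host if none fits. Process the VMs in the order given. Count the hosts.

7 hosts

vm1 (1 vCPU) → host 1 (remaining 15 vCPU)
vm2 (3 vCPU) → host 1 (remaining 12 vCPU)
vm3 (2 vCPU) → host 1 (remaining 10 vCPU)
vm4 (3 vCPU) → host 1 (remaining 7 vCPU)
vm5 (9 vCPU) → host 2 (remaining 7 vCPU)
vm6 (12 vCPU) → host 3 (remaining 4 vCPU)
vm7 (11 vCPU) → host 4 (remaining 5 vCPU)
vm8 (12 vCPU) → host 5 (remaining 4 vCPU)
vm9 (11 vCPU) → host 6 (remaining 5 vCPU)
vm10 (2 vCPU) → host 1 (remaining 5 vCPU)
vm11 (3 vCPU) → host 1 (remaining 2 vCPU)
vm12 (4 vCPU) → host 2 (remaining 3 vCPU)
vm13 (11 vCPU) → host 7 (remaining 5 vCPU)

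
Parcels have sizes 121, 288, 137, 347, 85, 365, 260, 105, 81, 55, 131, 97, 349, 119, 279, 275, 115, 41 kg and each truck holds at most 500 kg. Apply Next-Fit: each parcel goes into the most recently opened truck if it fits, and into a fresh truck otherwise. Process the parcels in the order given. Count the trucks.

121 kg → truck 1 (remaining 379 kg)
288 kg → truck 1 (remaining 91 kg)
137 kg → truck 2 (remaining 363 kg)
347 kg → truck 2 (remaining 16 kg)
85 kg → truck 3 (remaining 415 kg)
365 kg → truck 3 (remaining 50 kg)
260 kg → truck 4 (remaining 240 kg)
105 kg → truck 4 (remaining 135 kg)
81 kg → truck 4 (remaining 54 kg)
55 kg → truck 5 (remaining 445 kg)
131 kg → truck 5 (remaining 314 kg)
97 kg → truck 5 (remaining 217 kg)
349 kg → truck 6 (remaining 151 kg)
119 kg → truck 6 (remaining 32 kg)
279 kg → truck 7 (remaining 221 kg)
275 kg → truck 8 (remaining 225 kg)
115 kg → truck 8 (remaining 110 kg)
41 kg → truck 8 (remaining 69 kg)

8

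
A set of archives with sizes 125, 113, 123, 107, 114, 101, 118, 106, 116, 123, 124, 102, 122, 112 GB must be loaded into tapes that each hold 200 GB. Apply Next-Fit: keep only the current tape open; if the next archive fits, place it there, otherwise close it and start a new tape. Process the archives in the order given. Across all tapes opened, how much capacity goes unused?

1194

125 GB → tape 1 (remaining 75 GB)
113 GB → tape 2 (remaining 87 GB)
123 GB → tape 3 (remaining 77 GB)
107 GB → tape 4 (remaining 93 GB)
114 GB → tape 5 (remaining 86 GB)
101 GB → tape 6 (remaining 99 GB)
118 GB → tape 7 (remaining 82 GB)
106 GB → tape 8 (remaining 94 GB)
116 GB → tape 9 (remaining 84 GB)
123 GB → tape 10 (remaining 77 GB)
124 GB → tape 11 (remaining 76 GB)
102 GB → tape 12 (remaining 98 GB)
122 GB → tape 13 (remaining 78 GB)
112 GB → tape 14 (remaining 88 GB)
14 tapes × 200 GB = 2800 GB; used 1606 GB; unused 1194 GB.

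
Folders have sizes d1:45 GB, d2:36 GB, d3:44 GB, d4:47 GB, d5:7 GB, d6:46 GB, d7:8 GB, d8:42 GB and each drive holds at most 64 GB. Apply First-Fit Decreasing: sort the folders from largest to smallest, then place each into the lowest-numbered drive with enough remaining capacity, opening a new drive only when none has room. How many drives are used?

6 drives

Sorted descending: 47, 46, 45, 44, 42, 36, 8, 7.
drive 1: place 47 GB, 17 GB left
drive 2: place 46 GB, 18 GB left
drive 3: place 45 GB, 19 GB left
drive 4: place 44 GB, 20 GB left
drive 5: place 42 GB, 22 GB left
drive 6: place 36 GB, 28 GB left
drive 1: place 8 GB, 9 GB left
drive 1: place 7 GB, 2 GB left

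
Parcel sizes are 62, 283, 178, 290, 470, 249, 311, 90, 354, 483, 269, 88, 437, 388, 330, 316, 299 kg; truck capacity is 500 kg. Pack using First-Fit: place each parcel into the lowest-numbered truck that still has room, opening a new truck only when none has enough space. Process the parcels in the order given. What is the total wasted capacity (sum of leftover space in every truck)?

1603

truck 1: place 62 kg, 438 kg left
truck 1: place 283 kg, 155 kg left
truck 2: place 178 kg, 322 kg left
truck 2: place 290 kg, 32 kg left
truck 3: place 470 kg, 30 kg left
truck 4: place 249 kg, 251 kg left
truck 5: place 311 kg, 189 kg left
truck 1: place 90 kg, 65 kg left
truck 6: place 354 kg, 146 kg left
truck 7: place 483 kg, 17 kg left
truck 8: place 269 kg, 231 kg left
truck 4: place 88 kg, 163 kg left
truck 9: place 437 kg, 63 kg left
truck 10: place 388 kg, 112 kg left
truck 11: place 330 kg, 170 kg left
truck 12: place 316 kg, 184 kg left
truck 13: place 299 kg, 201 kg left
13 trucks × 500 kg = 6500 kg; used 4897 kg; unused 1603 kg.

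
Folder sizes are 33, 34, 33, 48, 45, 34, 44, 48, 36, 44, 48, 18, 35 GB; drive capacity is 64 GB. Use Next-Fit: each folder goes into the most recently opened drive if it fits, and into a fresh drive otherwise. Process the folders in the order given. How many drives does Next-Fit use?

33 GB → drive 1 (remaining 31 GB)
34 GB → drive 2 (remaining 30 GB)
33 GB → drive 3 (remaining 31 GB)
48 GB → drive 4 (remaining 16 GB)
45 GB → drive 5 (remaining 19 GB)
34 GB → drive 6 (remaining 30 GB)
44 GB → drive 7 (remaining 20 GB)
48 GB → drive 8 (remaining 16 GB)
36 GB → drive 9 (remaining 28 GB)
44 GB → drive 10 (remaining 20 GB)
48 GB → drive 11 (remaining 16 GB)
18 GB → drive 12 (remaining 46 GB)
35 GB → drive 12 (remaining 11 GB)

12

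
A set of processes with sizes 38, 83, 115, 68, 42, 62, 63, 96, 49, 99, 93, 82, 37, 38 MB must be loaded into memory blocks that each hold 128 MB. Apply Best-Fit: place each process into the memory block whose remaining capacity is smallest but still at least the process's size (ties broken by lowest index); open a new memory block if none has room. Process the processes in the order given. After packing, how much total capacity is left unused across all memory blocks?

memory block 1: place 38 MB, 90 MB left
memory block 1: place 83 MB, 7 MB left
memory block 2: place 115 MB, 13 MB left
memory block 3: place 68 MB, 60 MB left
memory block 3: place 42 MB, 18 MB left
memory block 4: place 62 MB, 66 MB left
memory block 4: place 63 MB, 3 MB left
memory block 5: place 96 MB, 32 MB left
memory block 6: place 49 MB, 79 MB left
memory block 7: place 99 MB, 29 MB left
memory block 8: place 93 MB, 35 MB left
memory block 9: place 82 MB, 46 MB left
memory block 9: place 37 MB, 9 MB left
memory block 6: place 38 MB, 41 MB left
9 memory blocks × 128 MB = 1152 MB; used 965 MB; unused 187 MB.

187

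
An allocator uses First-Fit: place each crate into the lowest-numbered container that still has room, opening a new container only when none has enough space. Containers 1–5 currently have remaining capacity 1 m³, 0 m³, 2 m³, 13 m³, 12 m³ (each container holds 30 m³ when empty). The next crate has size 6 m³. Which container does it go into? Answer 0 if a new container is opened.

4

Containers with room: container 4 (13 m³), container 5 (12 m³).
The first with room is container 4.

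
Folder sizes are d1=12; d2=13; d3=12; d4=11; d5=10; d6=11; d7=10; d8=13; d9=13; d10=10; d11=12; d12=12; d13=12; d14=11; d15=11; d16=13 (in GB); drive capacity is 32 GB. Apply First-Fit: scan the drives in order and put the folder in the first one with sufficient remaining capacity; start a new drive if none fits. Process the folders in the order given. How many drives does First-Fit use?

8 drives

drive 1: place d1 (12 GB), 20 GB left
drive 1: place d2 (13 GB), 7 GB left
drive 2: place d3 (12 GB), 20 GB left
drive 2: place d4 (11 GB), 9 GB left
drive 3: place d5 (10 GB), 22 GB left
drive 3: place d6 (11 GB), 11 GB left
drive 3: place d7 (10 GB), 1 GB left
drive 4: place d8 (13 GB), 19 GB left
drive 4: place d9 (13 GB), 6 GB left
drive 5: place d10 (10 GB), 22 GB left
drive 5: place d11 (12 GB), 10 GB left
drive 6: place d12 (12 GB), 20 GB left
drive 6: place d13 (12 GB), 8 GB left
drive 7: place d14 (11 GB), 21 GB left
drive 7: place d15 (11 GB), 10 GB left
drive 8: place d16 (13 GB), 19 GB left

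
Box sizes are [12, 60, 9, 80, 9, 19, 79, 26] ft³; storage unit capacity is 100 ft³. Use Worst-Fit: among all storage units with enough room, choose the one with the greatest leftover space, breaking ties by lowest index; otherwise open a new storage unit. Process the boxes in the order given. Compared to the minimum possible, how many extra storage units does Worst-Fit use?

1

Worst-Fit: [12,60,9,19] [80,9] [79] [26] → 4 storage units.
Total size 294 ft³; any packing needs at least ⌈294/100⌉ = 3 storage units.
An optimal packing achieves that bound: [80,19] [79,12,9] [60,26,9] → 3 storage units.
Excess: 4 − 3 = 1.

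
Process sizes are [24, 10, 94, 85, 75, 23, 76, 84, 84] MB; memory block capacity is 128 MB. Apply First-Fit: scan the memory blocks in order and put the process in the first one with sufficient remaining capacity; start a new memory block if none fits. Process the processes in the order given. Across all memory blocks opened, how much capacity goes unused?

213

Put 24 MB in memory block 1; 104 MB remain.
Put 10 MB in memory block 1; 94 MB remain.
Put 94 MB in memory block 1; 0 MB remain.
Put 85 MB in memory block 2; 43 MB remain.
Put 75 MB in memory block 3; 53 MB remain.
Put 23 MB in memory block 2; 20 MB remain.
Put 76 MB in memory block 4; 52 MB remain.
Put 84 MB in memory block 5; 44 MB remain.
Put 84 MB in memory block 6; 44 MB remain.
6 memory blocks × 128 MB = 768 MB; used 555 MB; unused 213 MB.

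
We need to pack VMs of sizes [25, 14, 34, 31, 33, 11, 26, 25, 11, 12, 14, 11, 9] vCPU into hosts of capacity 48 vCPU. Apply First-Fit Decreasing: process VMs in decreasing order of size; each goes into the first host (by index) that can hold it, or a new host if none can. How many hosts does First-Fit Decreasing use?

Sorted descending: 34, 33, 31, 26, 25, 25, 14, 14, 12, 11, 11, 11, 9.
Put 34 vCPU in host 1; 14 vCPU remain.
Put 33 vCPU in host 2; 15 vCPU remain.
Put 31 vCPU in host 3; 17 vCPU remain.
Put 26 vCPU in host 4; 22 vCPU remain.
Put 25 vCPU in host 5; 23 vCPU remain.
Put 25 vCPU in host 6; 23 vCPU remain.
Put 14 vCPU in host 1; 0 vCPU remain.
Put 14 vCPU in host 2; 1 vCPU remain.
Put 12 vCPU in host 3; 5 vCPU remain.
Put 11 vCPU in host 4; 11 vCPU remain.
Put 11 vCPU in host 4; 0 vCPU remain.
Put 11 vCPU in host 5; 12 vCPU remain.
Put 9 vCPU in host 5; 3 vCPU remain.
Final hosts: [34,14] [33,14] [31,12] [26,11,11] [25,11,9] [25].

6 hosts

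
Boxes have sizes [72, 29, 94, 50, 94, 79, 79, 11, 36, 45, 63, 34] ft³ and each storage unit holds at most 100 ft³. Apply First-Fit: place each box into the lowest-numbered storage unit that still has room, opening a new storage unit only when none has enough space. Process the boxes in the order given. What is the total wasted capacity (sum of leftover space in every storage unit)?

114

Put 72 ft³ in storage unit 1; 28 ft³ remain.
Put 29 ft³ in storage unit 2; 71 ft³ remain.
Put 94 ft³ in storage unit 3; 6 ft³ remain.
Put 50 ft³ in storage unit 2; 21 ft³ remain.
Put 94 ft³ in storage unit 4; 6 ft³ remain.
Put 79 ft³ in storage unit 5; 21 ft³ remain.
Put 79 ft³ in storage unit 6; 21 ft³ remain.
Put 11 ft³ in storage unit 1; 17 ft³ remain.
Put 36 ft³ in storage unit 7; 64 ft³ remain.
Put 45 ft³ in storage unit 7; 19 ft³ remain.
Put 63 ft³ in storage unit 8; 37 ft³ remain.
Put 34 ft³ in storage unit 8; 3 ft³ remain.
8 storage units × 100 ft³ = 800 ft³; used 686 ft³; unused 114 ft³.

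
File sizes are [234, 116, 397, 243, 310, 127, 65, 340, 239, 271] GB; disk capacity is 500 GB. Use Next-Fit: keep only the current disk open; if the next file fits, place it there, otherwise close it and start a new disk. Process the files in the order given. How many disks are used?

234 GB → disk 1 (remaining 266 GB)
116 GB → disk 1 (remaining 150 GB)
397 GB → disk 2 (remaining 103 GB)
243 GB → disk 3 (remaining 257 GB)
310 GB → disk 4 (remaining 190 GB)
127 GB → disk 4 (remaining 63 GB)
65 GB → disk 5 (remaining 435 GB)
340 GB → disk 5 (remaining 95 GB)
239 GB → disk 6 (remaining 261 GB)
271 GB → disk 7 (remaining 229 GB)
Final disks: [234,116] [397] [243] [310,127] [65,340] [239] [271].

7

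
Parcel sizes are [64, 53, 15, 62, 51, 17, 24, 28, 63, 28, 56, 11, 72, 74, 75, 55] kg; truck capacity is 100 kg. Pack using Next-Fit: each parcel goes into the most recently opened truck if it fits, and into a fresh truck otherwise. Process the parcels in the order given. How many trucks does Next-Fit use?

10 trucks

Put 64 kg in truck 1; 36 kg remain.
Put 53 kg in truck 2; 47 kg remain.
Put 15 kg in truck 2; 32 kg remain.
Put 62 kg in truck 3; 38 kg remain.
Put 51 kg in truck 4; 49 kg remain.
Put 17 kg in truck 4; 32 kg remain.
Put 24 kg in truck 4; 8 kg remain.
Put 28 kg in truck 5; 72 kg remain.
Put 63 kg in truck 5; 9 kg remain.
Put 28 kg in truck 6; 72 kg remain.
Put 56 kg in truck 6; 16 kg remain.
Put 11 kg in truck 6; 5 kg remain.
Put 72 kg in truck 7; 28 kg remain.
Put 74 kg in truck 8; 26 kg remain.
Put 75 kg in truck 9; 25 kg remain.
Put 55 kg in truck 10; 45 kg remain.
Final trucks: [64] [53,15] [62] [51,17,24] [28,63] [28,56,11] [72] [74] [75] [55].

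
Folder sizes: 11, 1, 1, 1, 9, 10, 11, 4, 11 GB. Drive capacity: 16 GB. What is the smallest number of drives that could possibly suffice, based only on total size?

Total size = 11 + 1 + 1 + 1 + 9 + 10 + 11 + 4 + 11 = 59 GB.
⌈59 / 16⌉ = 4.

4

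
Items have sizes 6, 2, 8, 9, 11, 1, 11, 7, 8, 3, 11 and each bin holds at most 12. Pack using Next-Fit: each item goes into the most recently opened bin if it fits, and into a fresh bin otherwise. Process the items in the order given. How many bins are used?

8 bins

Put 6 in bin 1; 6 remain.
Put 2 in bin 1; 4 remain.
Put 8 in bin 2; 4 remain.
Put 9 in bin 3; 3 remain.
Put 11 in bin 4; 1 remain.
Put 1 in bin 4; 0 remain.
Put 11 in bin 5; 1 remain.
Put 7 in bin 6; 5 remain.
Put 8 in bin 7; 4 remain.
Put 3 in bin 7; 1 remain.
Put 11 in bin 8; 1 remain.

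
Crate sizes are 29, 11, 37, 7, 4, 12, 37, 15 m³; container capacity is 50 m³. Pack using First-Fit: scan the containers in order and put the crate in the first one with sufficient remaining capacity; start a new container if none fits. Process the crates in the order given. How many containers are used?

4 containers

29 m³ → container 1 (remaining 21 m³)
11 m³ → container 1 (remaining 10 m³)
37 m³ → container 2 (remaining 13 m³)
7 m³ → container 1 (remaining 3 m³)
4 m³ → container 2 (remaining 9 m³)
12 m³ → container 3 (remaining 38 m³)
37 m³ → container 3 (remaining 1 m³)
15 m³ → container 4 (remaining 35 m³)
Final containers: [29,11,7] [37,4] [12,37] [15].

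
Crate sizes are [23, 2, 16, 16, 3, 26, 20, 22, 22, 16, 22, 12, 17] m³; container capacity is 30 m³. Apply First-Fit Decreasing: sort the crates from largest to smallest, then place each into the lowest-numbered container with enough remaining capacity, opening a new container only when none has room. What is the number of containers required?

10

Sorted descending: 26, 23, 22, 22, 22, 20, 17, 16, 16, 16, 12, 3, 2.
Put 26 m³ in container 1; 4 m³ remain.
Put 23 m³ in container 2; 7 m³ remain.
Put 22 m³ in container 3; 8 m³ remain.
Put 22 m³ in container 4; 8 m³ remain.
Put 22 m³ in container 5; 8 m³ remain.
Put 20 m³ in container 6; 10 m³ remain.
Put 17 m³ in container 7; 13 m³ remain.
Put 16 m³ in container 8; 14 m³ remain.
Put 16 m³ in container 9; 14 m³ remain.
Put 16 m³ in container 10; 14 m³ remain.
Put 12 m³ in container 7; 1 m³ remain.
Put 3 m³ in container 1; 1 m³ remain.
Put 2 m³ in container 2; 5 m³ remain.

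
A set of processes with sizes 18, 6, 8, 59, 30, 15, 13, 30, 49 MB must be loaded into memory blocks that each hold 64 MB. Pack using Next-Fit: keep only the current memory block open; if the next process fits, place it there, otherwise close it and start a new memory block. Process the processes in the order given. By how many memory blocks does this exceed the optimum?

1

Next-Fit: [18,6,8] [59] [30,15,13] [30] [49] → 5 memory blocks.
Total size 228 MB; any packing needs at least ⌈228/64⌉ = 4 memory blocks.
An optimal packing achieves that bound: [59] [49,15] [30,30] [18,13,8,6] → 4 memory blocks.
Excess: 5 − 4 = 1.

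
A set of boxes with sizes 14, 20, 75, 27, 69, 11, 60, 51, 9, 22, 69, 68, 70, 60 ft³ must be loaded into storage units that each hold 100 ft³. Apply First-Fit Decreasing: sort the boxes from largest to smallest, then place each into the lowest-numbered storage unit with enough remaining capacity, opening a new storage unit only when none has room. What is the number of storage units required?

8 storage units

Sorted descending: 75, 70, 69, 69, 68, 60, 60, 51, 27, 22, 20, 14, 11, 9.
Put 75 ft³ in storage unit 1; 25 ft³ remain.
Put 70 ft³ in storage unit 2; 30 ft³ remain.
Put 69 ft³ in storage unit 3; 31 ft³ remain.
Put 69 ft³ in storage unit 4; 31 ft³ remain.
Put 68 ft³ in storage unit 5; 32 ft³ remain.
Put 60 ft³ in storage unit 6; 40 ft³ remain.
Put 60 ft³ in storage unit 7; 40 ft³ remain.
Put 51 ft³ in storage unit 8; 49 ft³ remain.
Put 27 ft³ in storage unit 2; 3 ft³ remain.
Put 22 ft³ in storage unit 1; 3 ft³ remain.
Put 20 ft³ in storage unit 3; 11 ft³ remain.
Put 14 ft³ in storage unit 4; 17 ft³ remain.
Put 11 ft³ in storage unit 3; 0 ft³ remain.
Put 9 ft³ in storage unit 4; 8 ft³ remain.
Final storage units: [75,22] [70,27] [69,20,11] [69,14,9] [68] [60] [60] [51].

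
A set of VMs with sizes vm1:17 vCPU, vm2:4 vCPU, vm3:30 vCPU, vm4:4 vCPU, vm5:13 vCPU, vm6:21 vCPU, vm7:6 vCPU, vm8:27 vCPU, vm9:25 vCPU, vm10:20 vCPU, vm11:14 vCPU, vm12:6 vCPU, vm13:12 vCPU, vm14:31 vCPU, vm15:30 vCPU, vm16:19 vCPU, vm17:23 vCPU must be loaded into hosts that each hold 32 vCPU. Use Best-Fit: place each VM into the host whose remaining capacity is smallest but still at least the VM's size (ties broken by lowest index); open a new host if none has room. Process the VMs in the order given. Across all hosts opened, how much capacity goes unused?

vm1 (17 vCPU) → host 1 (remaining 15 vCPU)
vm2 (4 vCPU) → host 1 (remaining 11 vCPU)
vm3 (30 vCPU) → host 2 (remaining 2 vCPU)
vm4 (4 vCPU) → host 1 (remaining 7 vCPU)
vm5 (13 vCPU) → host 3 (remaining 19 vCPU)
vm6 (21 vCPU) → host 4 (remaining 11 vCPU)
vm7 (6 vCPU) → host 1 (remaining 1 vCPU)
vm8 (27 vCPU) → host 5 (remaining 5 vCPU)
vm9 (25 vCPU) → host 6 (remaining 7 vCPU)
vm10 (20 vCPU) → host 7 (remaining 12 vCPU)
vm11 (14 vCPU) → host 3 (remaining 5 vCPU)
vm12 (6 vCPU) → host 6 (remaining 1 vCPU)
vm13 (12 vCPU) → host 7 (remaining 0 vCPU)
vm14 (31 vCPU) → host 8 (remaining 1 vCPU)
vm15 (30 vCPU) → host 9 (remaining 2 vCPU)
vm16 (19 vCPU) → host 10 (remaining 13 vCPU)
vm17 (23 vCPU) → host 11 (remaining 9 vCPU)
11 hosts × 32 vCPU = 352 vCPU; used 302 vCPU; unused 50 vCPU.

50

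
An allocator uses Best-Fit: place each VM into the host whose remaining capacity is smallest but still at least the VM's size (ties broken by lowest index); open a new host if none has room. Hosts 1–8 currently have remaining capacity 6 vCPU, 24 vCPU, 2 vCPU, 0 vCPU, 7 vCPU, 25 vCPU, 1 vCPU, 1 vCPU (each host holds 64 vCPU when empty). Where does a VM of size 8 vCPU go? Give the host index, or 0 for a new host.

Hosts with room: host 2 (24 vCPU), host 6 (25 vCPU).
Tightest fit is host 2 with 24 vCPU free.

2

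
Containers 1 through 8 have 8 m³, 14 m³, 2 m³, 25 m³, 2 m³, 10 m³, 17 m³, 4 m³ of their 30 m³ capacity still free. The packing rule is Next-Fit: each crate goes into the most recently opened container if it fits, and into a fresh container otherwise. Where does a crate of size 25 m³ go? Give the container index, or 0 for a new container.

Next-Fit only looks at container 8, which has 4 m³ free.
25 m³ does not fit, so a new container is opened.

0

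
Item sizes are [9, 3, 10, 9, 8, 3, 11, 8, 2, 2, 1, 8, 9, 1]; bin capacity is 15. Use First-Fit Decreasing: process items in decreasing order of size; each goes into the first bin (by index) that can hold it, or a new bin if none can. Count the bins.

Sorted descending: 11, 10, 9, 9, 9, 8, 8, 8, 3, 3, 2, 2, 1, 1.
Put 11 in bin 1; 4 remain.
Put 10 in bin 2; 5 remain.
Put 9 in bin 3; 6 remain.
Put 9 in bin 4; 6 remain.
Put 9 in bin 5; 6 remain.
Put 8 in bin 6; 7 remain.
Put 8 in bin 7; 7 remain.
Put 8 in bin 8; 7 remain.
Put 3 in bin 1; 1 remain.
Put 3 in bin 2; 2 remain.
Put 2 in bin 2; 0 remain.
Put 2 in bin 3; 4 remain.
Put 1 in bin 1; 0 remain.
Put 1 in bin 3; 3 remain.

8 bins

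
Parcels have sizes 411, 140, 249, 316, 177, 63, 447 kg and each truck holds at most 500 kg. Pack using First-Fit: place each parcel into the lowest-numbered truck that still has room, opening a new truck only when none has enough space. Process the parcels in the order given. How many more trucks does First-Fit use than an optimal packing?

0

First-Fit: [411,63] [140,249] [316,177] [447] → 4 trucks.
Total size 1803 kg; any packing needs at least ⌈1803/500⌉ = 4 trucks.
So 4 is already optimal.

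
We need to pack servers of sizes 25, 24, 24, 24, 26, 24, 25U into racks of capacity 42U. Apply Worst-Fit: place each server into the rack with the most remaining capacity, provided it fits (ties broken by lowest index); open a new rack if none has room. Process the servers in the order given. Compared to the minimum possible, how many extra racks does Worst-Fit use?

Worst-Fit: [25] [24] [24] [24] [26] [24] [25] → 7 racks.
7 servers exceed 21U (half the capacity), and no two of those can share a rack, so at least 7 racks are needed.
So 7 is already optimal.

0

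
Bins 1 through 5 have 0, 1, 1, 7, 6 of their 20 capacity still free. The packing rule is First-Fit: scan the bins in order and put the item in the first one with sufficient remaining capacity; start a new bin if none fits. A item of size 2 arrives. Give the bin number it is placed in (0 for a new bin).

Bins with room: bin 4 (7), bin 5 (6).
The first with room is bin 4.

4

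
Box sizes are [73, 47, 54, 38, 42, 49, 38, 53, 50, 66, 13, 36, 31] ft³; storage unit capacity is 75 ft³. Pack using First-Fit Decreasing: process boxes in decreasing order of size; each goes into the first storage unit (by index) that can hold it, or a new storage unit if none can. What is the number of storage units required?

Sorted descending: 73, 66, 54, 53, 50, 49, 47, 42, 38, 38, 36, 31, 13.
Put 73 ft³ in storage unit 1; 2 ft³ remain.
Put 66 ft³ in storage unit 2; 9 ft³ remain.
Put 54 ft³ in storage unit 3; 21 ft³ remain.
Put 53 ft³ in storage unit 4; 22 ft³ remain.
Put 50 ft³ in storage unit 5; 25 ft³ remain.
Put 49 ft³ in storage unit 6; 26 ft³ remain.
Put 47 ft³ in storage unit 7; 28 ft³ remain.
Put 42 ft³ in storage unit 8; 33 ft³ remain.
Put 38 ft³ in storage unit 9; 37 ft³ remain.
Put 38 ft³ in storage unit 10; 37 ft³ remain.
Put 36 ft³ in storage unit 9; 1 ft³ remain.
Put 31 ft³ in storage unit 8; 2 ft³ remain.
Put 13 ft³ in storage unit 3; 8 ft³ remain.
Final storage units: [73] [66] [54,13] [53] [50] [49] [47] [42,31] [38,36] [38].

10 storage units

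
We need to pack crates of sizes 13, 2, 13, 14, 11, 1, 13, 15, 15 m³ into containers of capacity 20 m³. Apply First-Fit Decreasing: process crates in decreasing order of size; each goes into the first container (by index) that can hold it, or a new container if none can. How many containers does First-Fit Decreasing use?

Sorted descending: 15, 15, 14, 13, 13, 13, 11, 2, 1.
Put 15 m³ in container 1; 5 m³ remain.
Put 15 m³ in container 2; 5 m³ remain.
Put 14 m³ in container 3; 6 m³ remain.
Put 13 m³ in container 4; 7 m³ remain.
Put 13 m³ in container 5; 7 m³ remain.
Put 13 m³ in container 6; 7 m³ remain.
Put 11 m³ in container 7; 9 m³ remain.
Put 2 m³ in container 1; 3 m³ remain.
Put 1 m³ in container 1; 2 m³ remain.

7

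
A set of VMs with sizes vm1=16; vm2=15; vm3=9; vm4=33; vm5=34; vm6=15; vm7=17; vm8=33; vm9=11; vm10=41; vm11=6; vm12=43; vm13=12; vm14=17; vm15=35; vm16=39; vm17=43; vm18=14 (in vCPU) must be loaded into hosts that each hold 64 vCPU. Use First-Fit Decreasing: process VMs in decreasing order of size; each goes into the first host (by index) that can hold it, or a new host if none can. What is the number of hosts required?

Sorted descending: 43, 43, 41, 39, 35, 34, 33, 33, 17, 17, 16, 15, 15, 14, 12, 11, 9, 6.
43 vCPU → host 1 (remaining 21 vCPU)
43 vCPU → host 2 (remaining 21 vCPU)
41 vCPU → host 3 (remaining 23 vCPU)
39 vCPU → host 4 (remaining 25 vCPU)
35 vCPU → host 5 (remaining 29 vCPU)
34 vCPU → host 6 (remaining 30 vCPU)
33 vCPU → host 7 (remaining 31 vCPU)
33 vCPU → host 8 (remaining 31 vCPU)
17 vCPU → host 1 (remaining 4 vCPU)
17 vCPU → host 2 (remaining 4 vCPU)
16 vCPU → host 3 (remaining 7 vCPU)
15 vCPU → host 4 (remaining 10 vCPU)
15 vCPU → host 5 (remaining 14 vCPU)
14 vCPU → host 5 (remaining 0 vCPU)
12 vCPU → host 6 (remaining 18 vCPU)
11 vCPU → host 6 (remaining 7 vCPU)
9 vCPU → host 4 (remaining 1 vCPU)
6 vCPU → host 3 (remaining 1 vCPU)

8 hosts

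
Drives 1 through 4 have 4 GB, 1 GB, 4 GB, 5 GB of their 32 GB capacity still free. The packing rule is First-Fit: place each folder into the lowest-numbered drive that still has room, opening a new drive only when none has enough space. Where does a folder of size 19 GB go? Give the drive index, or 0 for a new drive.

0

No drive has ≥ 19 GB free, so a new drive is opened.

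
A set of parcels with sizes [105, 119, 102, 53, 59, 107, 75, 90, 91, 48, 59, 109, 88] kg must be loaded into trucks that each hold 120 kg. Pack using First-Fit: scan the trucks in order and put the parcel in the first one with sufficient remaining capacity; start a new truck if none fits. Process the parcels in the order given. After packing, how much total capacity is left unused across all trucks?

215

105 kg → truck 1 (remaining 15 kg)
119 kg → truck 2 (remaining 1 kg)
102 kg → truck 3 (remaining 18 kg)
53 kg → truck 4 (remaining 67 kg)
59 kg → truck 4 (remaining 8 kg)
107 kg → truck 5 (remaining 13 kg)
75 kg → truck 6 (remaining 45 kg)
90 kg → truck 7 (remaining 30 kg)
91 kg → truck 8 (remaining 29 kg)
48 kg → truck 9 (remaining 72 kg)
59 kg → truck 9 (remaining 13 kg)
109 kg → truck 10 (remaining 11 kg)
88 kg → truck 11 (remaining 32 kg)
11 trucks × 120 kg = 1320 kg; used 1105 kg; unused 215 kg.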